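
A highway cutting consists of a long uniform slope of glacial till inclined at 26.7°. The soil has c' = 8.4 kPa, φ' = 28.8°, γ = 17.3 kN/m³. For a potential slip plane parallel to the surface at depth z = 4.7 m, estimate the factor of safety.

FS = 1.35

For an infinite slope with a slip plane parallel to the surface (no pore pressure): FS = [c' + γz cos²β tanφ'] / [γz sinβ cosβ].
γz = 17.3·4.7 = 81.31 kN/m²
Numerator = 8.4 + 81.31·cos²26.7°·tan28.8° = 8.4 + 81.31·0.7981·0.5498 = 44.076 kPa
Denominator = 81.31·sin26.7°·cos26.7° = 81.31·0.4493·0.8934 = 32.639 kPa
FS = 44.076 / 32.639 = 1.350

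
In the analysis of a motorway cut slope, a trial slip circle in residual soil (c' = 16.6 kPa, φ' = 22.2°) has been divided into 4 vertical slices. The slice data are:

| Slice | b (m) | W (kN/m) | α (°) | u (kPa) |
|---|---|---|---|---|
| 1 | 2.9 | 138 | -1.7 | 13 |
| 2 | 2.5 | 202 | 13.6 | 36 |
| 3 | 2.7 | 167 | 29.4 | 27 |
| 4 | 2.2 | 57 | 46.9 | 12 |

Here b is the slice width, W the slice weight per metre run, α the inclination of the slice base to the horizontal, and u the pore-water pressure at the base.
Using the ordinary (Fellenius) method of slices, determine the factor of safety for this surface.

FS = 1.82

Ordinary method of slices: FS = Σ[c'·Δl_i + (W_i cosα_i − u_i·Δl_i)·tanφ'] / Σ W_i sinα_i, with Δl_i = b_i / cosα_i.
Slice 1: Δl = 2.9/cos(-1.7°) = 2.901 m; N'_1 = 138·cos(-1.7°) − 13·2.901 = 100.2; c'Δl = 48.16; W sinα = -4.1
Slice 2: Δl = 2.5/cos13.6° = 2.572 m; N'_2 = 202·cos13.6° − 36·2.572 = 103.7; c'Δl = 42.70; W sinα = 47.5
Slice 3: Δl = 2.7/cos29.4° = 3.099 m; N'_3 = 167·cos29.4° − 27·3.099 = 61.8; c'Δl = 51.45; W sinα = 82.0
Slice 4: Δl = 2.2/cos46.9° = 3.220 m; N'_4 = 57·cos46.9° − 12·3.220 = 0.3; c'Δl = 53.45; W sinα = 41.6
Σc'Δl = 195.8 kN/m; ΣN' = 266.1 kN/m; ΣW sinα = 167.0 kN/m
Resisting = 195.8 + 266.1·tan22.2° = 195.8 + 108.6 = 304.3 kN/m
FS = 304.3 / 167.0 = 1.822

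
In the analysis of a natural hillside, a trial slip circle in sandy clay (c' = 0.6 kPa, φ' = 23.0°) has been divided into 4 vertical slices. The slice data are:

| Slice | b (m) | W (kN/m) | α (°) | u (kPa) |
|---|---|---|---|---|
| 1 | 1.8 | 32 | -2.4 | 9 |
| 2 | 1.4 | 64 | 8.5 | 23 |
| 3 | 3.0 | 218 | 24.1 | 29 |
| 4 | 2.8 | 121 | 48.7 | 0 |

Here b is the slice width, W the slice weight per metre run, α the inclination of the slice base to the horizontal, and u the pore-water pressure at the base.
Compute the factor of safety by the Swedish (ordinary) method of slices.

Ordinary method of slices: FS = Σ[c'·Δl_i + (W_i cosα_i − u_i·Δl_i)·tanφ'] / Σ W_i sinα_i, with Δl_i = b_i / cosα_i.
Slice 1: Δl = 1.8/cos(-2.4°) = 1.802 m; N'_1 = 32·cos(-2.4°) − 9·1.802 = 15.8; c'Δl = 1.08; W sinα = -1.3
Slice 2: Δl = 1.4/cos8.5° = 1.416 m; N'_2 = 64·cos8.5° − 23·1.416 = 30.7; c'Δl = 0.85; W sinα = 9.5
Slice 3: Δl = 3.0/cos24.1° = 3.286 m; N'_3 = 218·cos24.1° − 29·3.286 = 103.7; c'Δl = 1.97; W sinα = 89.0
Slice 4: Δl = 2.8/cos48.7° = 4.242 m; N'_4 = 121·cos48.7° − 0·4.242 = 79.9; c'Δl = 2.55; W sinα = 90.9
Σc'Δl = 6.4 kN/m; ΣN' = 230.0 kN/m; ΣW sinα = 188.0 kN/m
Resisting = 6.4 + 230.0·tan23.0° = 6.4 + 97.6 = 104.1 kN/m
FS = 104.1 / 188.0 = 0.554

FS = 0.55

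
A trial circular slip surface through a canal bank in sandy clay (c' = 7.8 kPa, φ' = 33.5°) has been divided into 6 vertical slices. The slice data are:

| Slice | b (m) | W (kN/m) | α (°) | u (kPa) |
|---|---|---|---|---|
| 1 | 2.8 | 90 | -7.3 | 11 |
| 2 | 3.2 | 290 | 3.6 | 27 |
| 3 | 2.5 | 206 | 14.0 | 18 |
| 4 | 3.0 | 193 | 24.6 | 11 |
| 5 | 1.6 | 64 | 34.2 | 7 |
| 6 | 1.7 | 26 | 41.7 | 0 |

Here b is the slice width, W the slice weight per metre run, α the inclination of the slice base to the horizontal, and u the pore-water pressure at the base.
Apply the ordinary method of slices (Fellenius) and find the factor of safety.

Ordinary method of slices: FS = Σ[c'·Δl_i + (W_i cosα_i − u_i·Δl_i)·tanφ'] / Σ W_i sinα_i, with Δl_i = b_i / cosα_i.
Slice 1: Δl = 2.8/cos(-7.3°) = 2.823 m; N'_1 = 90·cos(-7.3°) − 11·2.823 = 58.2; c'Δl = 22.02; W sinα = -11.4
Slice 2: Δl = 3.2/cos3.6° = 3.206 m; N'_2 = 290·cos3.6° − 27·3.206 = 202.9; c'Δl = 25.01; W sinα = 18.2
Slice 3: Δl = 2.5/cos14.0° = 2.577 m; N'_3 = 206·cos14.0° − 18·2.577 = 153.5; c'Δl = 20.10; W sinα = 49.8
Slice 4: Δl = 3.0/cos24.6° = 3.299 m; N'_4 = 193·cos24.6° − 11·3.299 = 139.2; c'Δl = 25.74; W sinα = 80.3
Slice 5: Δl = 1.6/cos34.2° = 1.935 m; N'_5 = 64·cos34.2° − 7·1.935 = 39.4; c'Δl = 15.09; W sinα = 36.0
Slice 6: Δl = 1.7/cos41.7° = 2.277 m; N'_6 = 26·cos41.7° − 0·2.277 = 19.4; c'Δl = 17.76; W sinα = 17.3
Σc'Δl = 125.7 kN/m; ΣN' = 612.6 kN/m; ΣW sinα = 190.2 kN/m
Resisting = 125.7 + 612.6·tan33.5° = 125.7 + 405.5 = 531.2 kN/m
FS = 531.2 / 190.2 = 2.792

FS = 2.79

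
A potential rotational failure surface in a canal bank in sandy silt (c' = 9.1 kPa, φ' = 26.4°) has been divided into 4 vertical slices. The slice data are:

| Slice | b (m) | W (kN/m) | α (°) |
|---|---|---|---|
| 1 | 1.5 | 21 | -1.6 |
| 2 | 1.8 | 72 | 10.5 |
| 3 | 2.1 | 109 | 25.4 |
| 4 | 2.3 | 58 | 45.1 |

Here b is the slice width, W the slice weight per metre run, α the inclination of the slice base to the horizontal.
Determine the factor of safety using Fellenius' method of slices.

FS = 1.95

Ordinary method of slices: FS = Σ[c'·Δl_i + (W_i cosα_i)·tanφ'] / Σ W_i sinα_i, with Δl_i = b_i / cosα_i.
Slice 1: Δl = 1.5/cos(-1.6°) = 1.501 m; N'_1 = 21·cos(-1.6°) = 21.0; c'Δl = 13.66; W sinα = -0.6
Slice 2: Δl = 1.8/cos10.5° = 1.831 m; N'_2 = 72·cos10.5° = 70.8; c'Δl = 16.66; W sinα = 13.1
Slice 3: Δl = 2.1/cos25.4° = 2.325 m; N'_3 = 109·cos25.4° = 98.5; c'Δl = 21.15; W sinα = 46.8
Slice 4: Δl = 2.3/cos45.1° = 3.258 m; N'_4 = 58·cos45.1° = 40.9; c'Δl = 29.65; W sinα = 41.1
Σc'Δl = 81.1 kN/m; ΣN' = 231.2 kN/m; ΣW sinα = 100.4 kN/m
Resisting = 81.1 + 231.2·tan26.4° = 81.1 + 114.8 = 195.9 kN/m
FS = 195.9 / 100.4 = 1.952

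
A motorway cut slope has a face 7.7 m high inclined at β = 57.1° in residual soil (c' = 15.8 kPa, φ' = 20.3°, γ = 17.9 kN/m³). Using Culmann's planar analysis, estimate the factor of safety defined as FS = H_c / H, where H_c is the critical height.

H_c = (4c'/γ) · sinβ cosφ' / [1 − cos(β − φ')]
    = (4·15.8/17.9) · sin57.1°·cos20.3° / [1 − cos36.8°]
    = 3.531 · 0.7875 / 0.1993 = 13.95 m
FS = H_c / H = 13.95 / 7.7 = 1.812

FS = 1.81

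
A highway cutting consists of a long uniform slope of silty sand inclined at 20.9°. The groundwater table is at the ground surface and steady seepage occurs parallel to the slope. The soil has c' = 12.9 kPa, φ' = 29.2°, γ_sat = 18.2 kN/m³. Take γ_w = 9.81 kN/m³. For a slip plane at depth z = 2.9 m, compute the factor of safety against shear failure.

FS = 1.41

With seepage parallel to the slope and the water table at the surface, the effective normal stress on the slip plane uses the buoyant unit weight γ' = γ_sat − γ_w while the driving shear stress uses γ_sat:
FS = [c' + γ' z cos²β tanφ'] / [γ_sat z sinβ cosβ]
γ' = 18.2 − 9.81 = 8.39 kN/m³
Numerator = 12.9 + 8.39·2.9·cos²20.9°·tan29.2° = 12.9 + 8.39·2.9·0.8727·0.5589 = 24.768 kPa
Denominator = 18.2·2.9·sin20.9°·cos20.9° = 18.2·2.9·0.3567·0.9342 = 17.590 kPa
FS = 24.768 / 17.590 = 1.408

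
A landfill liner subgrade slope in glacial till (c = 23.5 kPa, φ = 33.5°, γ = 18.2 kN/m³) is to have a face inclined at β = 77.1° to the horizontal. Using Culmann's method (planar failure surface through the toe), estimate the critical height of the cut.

H_c = 15.22 m

Culmann's analysis gives the critical failure plane at α_cr = (β + φ)/2 = (77.1 + 33.5)/2 = 55.3°, and the critical height
H_c = (4c/γ) · sinβ cosφ / [1 − cos(β − φ)]
    = (4·23.5/18.2) · sin77.1°·cos33.5° / [1 − cos(43.6°)]
    = 5.165 · 0.9748·0.8339 / [1 − 0.7242]
    = 5.165 · 0.8128 / 0.2758
    = 15.22 m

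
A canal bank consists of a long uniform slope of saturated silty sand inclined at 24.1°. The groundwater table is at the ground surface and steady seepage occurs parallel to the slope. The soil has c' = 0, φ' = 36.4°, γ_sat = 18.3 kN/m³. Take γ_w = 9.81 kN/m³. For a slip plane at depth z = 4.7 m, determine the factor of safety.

FS = 0.76

With seepage parallel to the slope and the water table at the surface, the effective normal stress on the slip plane uses the buoyant unit weight γ' = γ_sat − γ_w while the driving shear stress uses γ_sat:
FS = [c' + γ' z cos²β tanφ'] / [γ_sat z sinβ cosβ]
(For c' = 0 this reduces to FS = (γ'/γ_sat)·tanφ'/tanβ.)
γ' = 18.3 − 9.81 = 8.49 kN/m³
Numerator = 0.0 + 8.49·4.7·cos²24.1°·tan36.4° = 0.0 + 8.49·4.7·0.8333·0.7373 = 24.514 kPa
Denominator = 18.3·4.7·sin24.1°·cos24.1° = 18.3·4.7·0.4083·0.9128 = 32.059 kPa
FS = 24.514 / 32.059 = 0.765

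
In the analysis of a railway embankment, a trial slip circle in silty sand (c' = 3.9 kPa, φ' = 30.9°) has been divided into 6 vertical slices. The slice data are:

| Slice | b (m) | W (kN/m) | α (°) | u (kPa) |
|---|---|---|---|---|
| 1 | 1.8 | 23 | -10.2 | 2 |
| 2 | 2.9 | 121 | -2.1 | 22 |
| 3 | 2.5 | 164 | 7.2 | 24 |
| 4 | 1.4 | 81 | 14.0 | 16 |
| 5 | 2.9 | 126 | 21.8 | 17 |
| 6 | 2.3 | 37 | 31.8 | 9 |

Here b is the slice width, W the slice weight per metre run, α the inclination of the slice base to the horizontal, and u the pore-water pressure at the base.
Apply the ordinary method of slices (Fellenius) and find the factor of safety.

Ordinary method of slices: FS = Σ[c'·Δl_i + (W_i cosα_i − u_i·Δl_i)·tanφ'] / Σ W_i sinα_i, with Δl_i = b_i / cosα_i.
Slice 1: Δl = 1.8/cos(-10.2°) = 1.829 m; N'_1 = 23·cos(-10.2°) − 2·1.829 = 19.0; c'Δl = 7.13; W sinα = -4.1
Slice 2: Δl = 2.9/cos(-2.1°) = 2.902 m; N'_2 = 121·cos(-2.1°) − 22·2.902 = 57.1; c'Δl = 11.32; W sinα = -4.4
Slice 3: Δl = 2.5/cos7.2° = 2.520 m; N'_3 = 164·cos7.2° − 24·2.520 = 102.2; c'Δl = 9.83; W sinα = 20.6
Slice 4: Δl = 1.4/cos14.0° = 1.443 m; N'_4 = 81·cos14.0° − 16·1.443 = 55.5; c'Δl = 5.63; W sinα = 19.6
Slice 5: Δl = 2.9/cos21.8° = 3.123 m; N'_5 = 126·cos21.8° − 17·3.123 = 63.9; c'Δl = 12.18; W sinα = 46.8
Slice 6: Δl = 2.3/cos31.8° = 2.706 m; N'_6 = 37·cos31.8° − 9·2.706 = 7.1; c'Δl = 10.55; W sinα = 19.5
Σc'Δl = 56.6 kN/m; ΣN' = 304.8 kN/m; ΣW sinα = 97.9 kN/m
Resisting = 56.6 + 304.8·tan30.9° = 56.6 + 182.4 = 239.0 kN/m
FS = 239.0 / 97.9 = 2.441

FS = 2.44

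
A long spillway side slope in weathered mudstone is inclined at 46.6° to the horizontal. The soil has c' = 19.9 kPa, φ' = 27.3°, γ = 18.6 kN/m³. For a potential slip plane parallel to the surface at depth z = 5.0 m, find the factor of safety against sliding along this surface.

FS = 0.92

For an infinite slope with a slip plane parallel to the surface (no pore pressure): FS = [c' + γz cos²β tanφ'] / [γz sinβ cosβ].
γz = 18.6·5.0 = 93.00 kN/m²
Numerator = 19.9 + 93.00·cos²46.6°·tan27.3° = 19.9 + 93.00·0.4721·0.5161 = 42.561 kPa
Denominator = 93.00·sin46.6°·cos46.6° = 93.00·0.7266·0.6871 = 46.427 kPa
FS = 42.561 / 46.427 = 0.917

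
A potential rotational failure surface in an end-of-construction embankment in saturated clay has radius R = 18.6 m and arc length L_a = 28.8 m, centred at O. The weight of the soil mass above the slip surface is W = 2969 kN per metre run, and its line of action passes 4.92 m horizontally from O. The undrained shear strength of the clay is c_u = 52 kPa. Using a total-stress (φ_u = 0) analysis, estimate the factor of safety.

FS = 1.91

Taking moments about the centre O, the resisting moment is provided by the undrained shear strength acting along the arc:
M_R = c_u·L_a·R = 52·28.80·18.6 = 27855.4 kN·m/m
M_D = W·d = 2969·4.92 = 14607.5 kN·m/m
FS = M_R / M_D = 27855.4 / 14607.5 = 1.907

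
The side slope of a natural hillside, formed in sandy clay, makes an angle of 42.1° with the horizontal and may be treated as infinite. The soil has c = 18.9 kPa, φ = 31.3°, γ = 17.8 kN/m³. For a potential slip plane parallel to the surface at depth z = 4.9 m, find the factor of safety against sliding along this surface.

For an infinite slope with a slip plane parallel to the surface (no pore pressure): FS = [c + γz cos²β tanφ] / [γz sinβ cosβ].
γz = 17.8·4.9 = 87.22 kN/m²
Numerator = 18.9 + 87.22·cos²42.1°·tan31.3° = 18.9 + 87.22·0.5505·0.6080 = 48.095 kPa
Denominator = 87.22·sin42.1°·cos42.1° = 87.22·0.6704·0.7420 = 43.387 kPa
FS = 48.095 / 43.387 = 1.109

FS = 1.11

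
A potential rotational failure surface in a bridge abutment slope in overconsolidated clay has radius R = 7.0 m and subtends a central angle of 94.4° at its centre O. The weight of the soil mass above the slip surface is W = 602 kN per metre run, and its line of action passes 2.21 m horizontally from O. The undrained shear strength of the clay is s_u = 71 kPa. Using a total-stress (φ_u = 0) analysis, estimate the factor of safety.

FS = 4.31

Taking moments about the centre O, the resisting moment is provided by the undrained shear strength acting along the arc:
Arc length L_a = R·θ = 7.0·(94.4°·π/180) = 7.0·1.6476 = 11.53 m
M_R = s_u·L_a·R = 71·11.53·7.0 = 5732.0 kN·m/m
M_D = W·d = 602·2.21 = 1330.4 kN·m/m
FS = M_R / M_D = 5732.0 / 1330.4 = 4.308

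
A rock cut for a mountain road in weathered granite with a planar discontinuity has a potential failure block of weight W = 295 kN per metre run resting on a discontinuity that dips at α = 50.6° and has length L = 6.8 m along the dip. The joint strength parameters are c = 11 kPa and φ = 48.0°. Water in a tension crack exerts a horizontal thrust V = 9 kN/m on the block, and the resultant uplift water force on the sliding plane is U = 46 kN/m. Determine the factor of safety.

Resolving the block weight along and normal to the plane and applying the Mohr–Coulomb strength on the joint:
N' = W cosα − U − V sinα = 295·cos50.6° − 46 − 9·sin50.6° = 134.3 kN/m
Driving force T = W sinα + V cosα = 295·sin50.6° + 9·cos50.6° = 233.7 kN/m
Resisting force R = c·L + N'·tanφ = 11·6.8 + 134.3·tan48.0° = 74.8 + 149.1 = 223.9 kN/m
FS = R / T = 223.9 / 233.7 = 0.958

FS = 0.96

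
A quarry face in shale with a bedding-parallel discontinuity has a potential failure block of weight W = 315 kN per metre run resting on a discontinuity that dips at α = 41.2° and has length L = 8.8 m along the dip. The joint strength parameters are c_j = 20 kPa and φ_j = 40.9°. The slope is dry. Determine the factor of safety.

Resolving the block weight along and normal to the plane and applying the Mohr–Coulomb strength on the joint:
N' = W cosα = 315·cos41.2° = 237.0 kN/m
Driving force T = W sinα = 315·sin41.2° = 207.5 kN/m
Resisting force R = c_j·L + N'·tanφ_j = 20·8.8 + 237.0·tan40.9° = 176.0 + 205.3 = 381.3 kN/m
FS = R / T = 381.3 / 207.5 = 1.838

FS = 1.84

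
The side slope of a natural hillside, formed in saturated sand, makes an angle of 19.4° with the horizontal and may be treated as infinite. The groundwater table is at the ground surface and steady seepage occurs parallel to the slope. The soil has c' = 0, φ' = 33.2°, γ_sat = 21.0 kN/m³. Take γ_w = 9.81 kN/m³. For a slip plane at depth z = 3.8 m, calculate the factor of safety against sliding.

FS = 0.99

With seepage parallel to the slope and the water table at the surface, the effective normal stress on the slip plane uses the buoyant unit weight γ' = γ_sat − γ_w while the driving shear stress uses γ_sat:
FS = [c' + γ' z cos²β tanφ'] / [γ_sat z sinβ cosβ]
(For c' = 0 this reduces to FS = (γ'/γ_sat)·tanφ'/tanβ.)
γ' = 21.0 − 9.81 = 11.19 kN/m³
Numerator = 0.0 + 11.19·3.8·cos²19.4°·tan33.2° = 0.0 + 11.19·3.8·0.8897·0.6544 = 24.756 kPa
Denominator = 21.0·3.8·sin19.4°·cos19.4° = 21.0·3.8·0.3322·0.9432 = 25.001 kPa
FS = 24.756 / 25.001 = 0.990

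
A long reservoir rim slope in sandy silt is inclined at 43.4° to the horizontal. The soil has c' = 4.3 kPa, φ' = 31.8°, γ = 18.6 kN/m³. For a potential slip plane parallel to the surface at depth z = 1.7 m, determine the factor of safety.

For an infinite slope with a slip plane parallel to the surface (no pore pressure): FS = [c' + γz cos²β tanφ'] / [γz sinβ cosβ].
γz = 18.6·1.7 = 31.62 kN/m²
Numerator = 4.3 + 31.62·cos²43.4°·tan31.8° = 4.3 + 31.62·0.5279·0.6200 = 14.650 kPa
Denominator = 31.62·sin43.4°·cos43.4° = 31.62·0.6871·0.7266 = 15.785 kPa
FS = 14.650 / 15.785 = 0.928

FS = 0.93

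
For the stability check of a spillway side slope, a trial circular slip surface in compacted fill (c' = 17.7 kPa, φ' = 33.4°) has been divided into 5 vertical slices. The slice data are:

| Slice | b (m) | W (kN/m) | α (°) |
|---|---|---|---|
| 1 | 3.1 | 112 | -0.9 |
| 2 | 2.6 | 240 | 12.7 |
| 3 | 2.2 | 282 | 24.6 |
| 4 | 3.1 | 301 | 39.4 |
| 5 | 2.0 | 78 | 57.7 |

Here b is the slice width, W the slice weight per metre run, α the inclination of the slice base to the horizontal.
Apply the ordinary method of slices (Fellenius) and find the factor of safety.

FS = 2.02

Ordinary method of slices: FS = Σ[c'·Δl_i + (W_i cosα_i)·tanφ'] / Σ W_i sinα_i, with Δl_i = b_i / cosα_i.
Slice 1: Δl = 3.1/cos(-0.9°) = 3.100 m; N'_1 = 112·cos(-0.9°) = 112.0; c'Δl = 54.88; W sinα = -1.8
Slice 2: Δl = 2.6/cos12.7° = 2.665 m; N'_2 = 240·cos12.7° = 234.1; c'Δl = 47.17; W sinα = 52.8
Slice 3: Δl = 2.2/cos24.6° = 2.420 m; N'_3 = 282·cos24.6° = 256.4; c'Δl = 42.83; W sinα = 117.4
Slice 4: Δl = 3.1/cos39.4° = 4.012 m; N'_4 = 301·cos39.4° = 232.6; c'Δl = 71.01; W sinα = 191.1
Slice 5: Δl = 2.0/cos57.7° = 3.743 m; N'_5 = 78·cos57.7° = 41.7; c'Δl = 66.25; W sinα = 65.9
Σc'Δl = 282.1 kN/m; ΣN' = 876.8 kN/m; ΣW sinα = 425.4 kN/m
Resisting = 282.1 + 876.8·tan33.4° = 282.1 + 578.1 = 860.3 kN/m
FS = 860.3 / 425.4 = 2.022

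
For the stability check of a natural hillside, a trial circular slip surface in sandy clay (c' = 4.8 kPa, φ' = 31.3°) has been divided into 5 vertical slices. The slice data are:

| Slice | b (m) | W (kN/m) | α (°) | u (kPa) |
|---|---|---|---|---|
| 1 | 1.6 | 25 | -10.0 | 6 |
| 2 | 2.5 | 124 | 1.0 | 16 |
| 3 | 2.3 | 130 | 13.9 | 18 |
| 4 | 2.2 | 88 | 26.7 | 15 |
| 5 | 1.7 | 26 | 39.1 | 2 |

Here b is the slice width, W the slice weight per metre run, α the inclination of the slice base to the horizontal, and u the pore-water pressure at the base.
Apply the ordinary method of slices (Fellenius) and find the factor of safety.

FS = 2.35

Ordinary method of slices: FS = Σ[c'·Δl_i + (W_i cosα_i − u_i·Δl_i)·tanφ'] / Σ W_i sinα_i, with Δl_i = b_i / cosα_i.
Slice 1: Δl = 1.6/cos(-10.0°) = 1.625 m; N'_1 = 25·cos(-10.0°) − 6·1.625 = 14.9; c'Δl = 7.80; W sinα = -4.3
Slice 2: Δl = 2.5/cos1.0° = 2.500 m; N'_2 = 124·cos1.0° − 16·2.500 = 84.0; c'Δl = 12.00; W sinα = 2.2
Slice 3: Δl = 2.3/cos13.9° = 2.369 m; N'_3 = 130·cos13.9° − 18·2.369 = 83.5; c'Δl = 11.37; W sinα = 31.2
Slice 4: Δl = 2.2/cos26.7° = 2.463 m; N'_4 = 88·cos26.7° − 15·2.463 = 41.7; c'Δl = 11.82; W sinα = 39.5
Slice 5: Δl = 1.7/cos39.1° = 2.191 m; N'_5 = 26·cos39.1° − 2·2.191 = 15.8; c'Δl = 10.51; W sinα = 16.4
Σc'Δl = 53.5 kN/m; ΣN' = 239.9 kN/m; ΣW sinα = 85.0 kN/m
Resisting = 53.5 + 239.9·tan31.3° = 53.5 + 145.8 = 199.3 kN/m
FS = 199.3 / 85.0 = 2.346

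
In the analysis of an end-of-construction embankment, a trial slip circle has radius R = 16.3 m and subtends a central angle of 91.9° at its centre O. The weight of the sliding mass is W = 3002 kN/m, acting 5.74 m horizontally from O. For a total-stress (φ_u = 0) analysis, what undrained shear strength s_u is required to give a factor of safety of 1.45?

s_u = 58.6 kPa

FS = s_u·L_a·R / (W·d), so s_u = FS·W·d / (L_a·R).
Arc length L_a = R·θ = 16.3·(91.9°·π/180) = 16.3·1.6040 = 26.14 m
s_u = 1.45·3002·5.74 / (26.14·16.3) = 24985.6 / 426.16 = 58.63 kPa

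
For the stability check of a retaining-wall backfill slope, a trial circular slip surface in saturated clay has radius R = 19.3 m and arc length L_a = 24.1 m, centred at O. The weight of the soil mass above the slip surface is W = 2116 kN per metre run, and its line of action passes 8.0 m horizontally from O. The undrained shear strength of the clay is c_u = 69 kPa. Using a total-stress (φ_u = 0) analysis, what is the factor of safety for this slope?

Taking moments about the centre O, the resisting moment is provided by the undrained shear strength acting along the arc:
M_R = c_u·L_a·R = 69·24.10·19.3 = 32094.0 kN·m/m
M_D = W·d = 2116·8.0 = 16928.0 kN·m/m
FS = M_R / M_D = 32094.0 / 16928.0 = 1.896

FS = 1.90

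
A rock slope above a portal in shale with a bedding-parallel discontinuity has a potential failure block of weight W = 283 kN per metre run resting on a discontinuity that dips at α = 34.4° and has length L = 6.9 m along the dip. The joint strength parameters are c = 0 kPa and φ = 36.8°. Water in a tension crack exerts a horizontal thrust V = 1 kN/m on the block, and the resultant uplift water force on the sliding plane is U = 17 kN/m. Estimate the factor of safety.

FS = 1.01

Resolving the block weight along and normal to the plane and applying the Mohr–Coulomb strength on the joint:
N' = W cosα − U − V sinα = 283·cos34.4° − 17 − 1·sin34.4° = 215.9 kN/m
Driving force T = W sinα + V cosα = 283·sin34.4° + 1·cos34.4° = 160.7 kN/m
Resisting force R = c·L + N'·tanφ = 0·6.9 + 215.9·tan36.8° = 0.0 + 161.5 = 161.5 kN/m
FS = R / T = 161.5 / 160.7 = 1.005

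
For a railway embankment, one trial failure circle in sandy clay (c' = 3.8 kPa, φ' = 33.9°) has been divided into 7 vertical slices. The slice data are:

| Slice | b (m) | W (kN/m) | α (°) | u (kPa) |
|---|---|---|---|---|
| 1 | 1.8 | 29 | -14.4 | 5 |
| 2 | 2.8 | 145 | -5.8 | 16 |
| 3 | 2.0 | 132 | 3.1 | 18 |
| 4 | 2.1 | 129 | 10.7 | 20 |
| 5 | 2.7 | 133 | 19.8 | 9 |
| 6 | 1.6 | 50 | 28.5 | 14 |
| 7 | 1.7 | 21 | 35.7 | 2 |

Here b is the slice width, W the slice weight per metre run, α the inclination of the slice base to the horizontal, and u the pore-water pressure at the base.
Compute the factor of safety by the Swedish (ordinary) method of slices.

Ordinary method of slices: FS = Σ[c'·Δl_i + (W_i cosα_i − u_i·Δl_i)·tanφ'] / Σ W_i sinα_i, with Δl_i = b_i / cosα_i.
Slice 1: Δl = 1.8/cos(-14.4°) = 1.858 m; N'_1 = 29·cos(-14.4°) − 5·1.858 = 18.8; c'Δl = 7.06; W sinα = -7.2
Slice 2: Δl = 2.8/cos(-5.8°) = 2.814 m; N'_2 = 145·cos(-5.8°) − 16·2.814 = 99.2; c'Δl = 10.69; W sinα = -14.7
Slice 3: Δl = 2.0/cos3.1° = 2.003 m; N'_3 = 132·cos3.1° − 18·2.003 = 95.8; c'Δl = 7.61; W sinα = 7.1
Slice 4: Δl = 2.1/cos10.7° = 2.137 m; N'_4 = 129·cos10.7° − 20·2.137 = 84.0; c'Δl = 8.12; W sinα = 24.0
Slice 5: Δl = 2.7/cos19.8° = 2.870 m; N'_5 = 133·cos19.8° − 9·2.870 = 99.3; c'Δl = 10.90; W sinα = 45.1
Slice 6: Δl = 1.6/cos28.5° = 1.821 m; N'_6 = 50·cos28.5° − 14·1.821 = 18.5; c'Δl = 6.92; W sinα = 23.9
Slice 7: Δl = 1.7/cos35.7° = 2.093 m; N'_7 = 21·cos35.7° − 2·2.093 = 12.9; c'Δl = 7.95; W sinα = 12.3
Σc'Δl = 59.3 kN/m; ΣN' = 428.4 kN/m; ΣW sinα = 90.4 kN/m
Resisting = 59.3 + 428.4·tan33.9° = 59.3 + 287.9 = 347.2 kN/m
FS = 347.2 / 90.4 = 3.841

FS = 3.84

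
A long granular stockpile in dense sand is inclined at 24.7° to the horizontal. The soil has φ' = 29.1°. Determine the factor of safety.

For a dry cohesionless infinite slope the factor of safety is FS = tanφ' / tanβ.
FS = tan29.1° / tan24.7° = 0.5566 / 0.4599 = 1.210

FS = 1.21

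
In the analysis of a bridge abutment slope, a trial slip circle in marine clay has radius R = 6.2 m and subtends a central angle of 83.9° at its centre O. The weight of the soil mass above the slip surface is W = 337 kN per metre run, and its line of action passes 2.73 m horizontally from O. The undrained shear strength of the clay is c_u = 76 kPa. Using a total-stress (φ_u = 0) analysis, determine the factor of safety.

Taking moments about the centre O, the resisting moment is provided by the undrained shear strength acting along the arc:
Arc length L_a = R·θ = 6.2·(83.9°·π/180) = 6.2·1.4643 = 9.08 m
M_R = c_u·L_a·R = 76·9.08·6.2 = 4278.0 kN·m/m
M_D = W·d = 337·2.73 = 920.0 kN·m/m
FS = M_R / M_D = 4278.0 / 920.0 = 4.650

FS = 4.65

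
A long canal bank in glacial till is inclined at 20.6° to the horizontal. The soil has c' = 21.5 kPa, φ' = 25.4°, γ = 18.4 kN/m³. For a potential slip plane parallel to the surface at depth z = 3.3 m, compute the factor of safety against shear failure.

FS = 2.34

For an infinite slope with a slip plane parallel to the surface (no pore pressure): FS = [c' + γz cos²β tanφ'] / [γz sinβ cosβ].
γz = 18.4·3.3 = 60.72 kN/m²
Numerator = 21.5 + 60.72·cos²20.6°·tan25.4° = 21.5 + 60.72·0.8762·0.4748 = 46.763 kPa
Denominator = 60.72·sin20.6°·cos20.6° = 60.72·0.3518·0.9361 = 19.998 kPa
FS = 46.763 / 19.998 = 2.338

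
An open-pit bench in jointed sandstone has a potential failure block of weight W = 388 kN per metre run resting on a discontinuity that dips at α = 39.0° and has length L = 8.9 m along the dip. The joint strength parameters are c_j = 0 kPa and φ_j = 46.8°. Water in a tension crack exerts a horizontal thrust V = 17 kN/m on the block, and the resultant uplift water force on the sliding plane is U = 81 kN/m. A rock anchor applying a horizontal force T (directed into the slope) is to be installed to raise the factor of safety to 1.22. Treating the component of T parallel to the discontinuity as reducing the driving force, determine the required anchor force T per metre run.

Resolving forces along and normal to the sliding plane, with the horizontal anchor force T adding T·sinα to the effective normal force and T·cosα acting up the plane against the driving force:
FS = [c_jL + (W cosα − U − V sinα + T sinα) tanφ_j] / [W sinα + V cosα − T cosα]
Without the anchor: N' = 209.8 kN/m, driving T_d = 257.4 kN/m, resisting R = 0·8.9 + 209.8·tan46.8° = 223.5 kN/m, FS = 0.87.
Setting FS = 1.22 and solving for T:
1.22·(257.4 − T cos39.0°) = 223.5 + T sin39.0°·tan46.8°
T·(sin39.0°·tan46.8° + 1.22·cos39.0°) = 1.22·257.4 − 223.5
T·(0.6293·1.0649 + 1.22·0.7771) = 314.0 − 223.5 = 90.6
T·1.6183 = 90.6
T = 56.0 kN/m

T = 56 kN/m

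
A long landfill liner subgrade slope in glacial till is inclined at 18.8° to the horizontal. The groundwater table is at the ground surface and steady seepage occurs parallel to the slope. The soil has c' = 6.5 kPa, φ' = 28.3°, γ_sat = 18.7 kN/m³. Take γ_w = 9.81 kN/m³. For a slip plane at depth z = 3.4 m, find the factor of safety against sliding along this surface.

With seepage parallel to the slope and the water table at the surface, the effective normal stress on the slip plane uses the buoyant unit weight γ' = γ_sat − γ_w while the driving shear stress uses γ_sat:
FS = [c' + γ' z cos²β tanφ'] / [γ_sat z sinβ cosβ]
γ' = 18.7 − 9.81 = 8.89 kN/m³
Numerator = 6.5 + 8.89·3.4·cos²18.8°·tan28.3° = 6.5 + 8.89·3.4·0.8961·0.5384 = 21.085 kPa
Denominator = 18.7·3.4·sin18.8°·cos18.8° = 18.7·3.4·0.3223·0.9466 = 19.397 kPa
FS = 21.085 / 19.397 = 1.087

FS = 1.09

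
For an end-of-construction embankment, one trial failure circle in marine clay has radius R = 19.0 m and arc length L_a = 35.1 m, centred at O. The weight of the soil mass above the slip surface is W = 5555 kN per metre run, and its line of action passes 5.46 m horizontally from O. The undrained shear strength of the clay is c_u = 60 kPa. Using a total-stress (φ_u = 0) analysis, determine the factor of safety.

FS = 1.32

Taking moments about the centre O, the resisting moment is provided by the undrained shear strength acting along the arc:
M_R = c_u·L_a·R = 60·35.10·19.0 = 40014.0 kN·m/m
M_D = W·d = 5555·5.46 = 30330.3 kN·m/m
FS = M_R / M_D = 40014.0 / 30330.3 = 1.319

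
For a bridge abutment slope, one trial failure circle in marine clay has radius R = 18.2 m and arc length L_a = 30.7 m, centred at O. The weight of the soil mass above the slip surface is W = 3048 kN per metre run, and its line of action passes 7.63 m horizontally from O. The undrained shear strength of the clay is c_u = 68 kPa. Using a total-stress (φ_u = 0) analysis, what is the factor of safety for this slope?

Taking moments about the centre O, the resisting moment is provided by the undrained shear strength acting along the arc:
M_R = c_u·L_a·R = 68·30.70·18.2 = 37994.3 kN·m/m
M_D = W·d = 3048·7.63 = 23256.2 kN·m/m
FS = M_R / M_D = 37994.3 / 23256.2 = 1.634

FS = 1.63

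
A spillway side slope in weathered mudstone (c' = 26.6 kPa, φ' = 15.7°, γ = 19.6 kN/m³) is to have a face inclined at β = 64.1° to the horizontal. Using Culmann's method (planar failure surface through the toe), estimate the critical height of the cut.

H_c = 13.99 m

Culmann's analysis gives the critical failure plane at α_cr = (β + φ')/2 = (64.1 + 15.7)/2 = 39.9°, and the critical height
H_c = (4c'/γ) · sinβ cosφ' / [1 − cos(β − φ')]
    = (4·26.6/19.6) · sin64.1°·cos15.7° / [1 − cos(48.4°)]
    = 5.429 · 0.8996·0.9627 / [1 − 0.6639]
    = 5.429 · 0.8660 / 0.3361
    = 13.99 m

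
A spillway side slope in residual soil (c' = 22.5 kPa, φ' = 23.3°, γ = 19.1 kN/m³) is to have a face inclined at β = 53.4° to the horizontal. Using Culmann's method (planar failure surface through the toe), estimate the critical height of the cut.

H_c = 25.77 m

Culmann's analysis gives the critical failure plane at α_cr = (β + φ')/2 = (53.4 + 23.3)/2 = 38.4°, and the critical height
H_c = (4c'/γ) · sinβ cosφ' / [1 − cos(β − φ')]
    = (4·22.5/19.1) · sin53.4°·cos23.3° / [1 − cos(30.1°)]
    = 4.712 · 0.8028·0.9184 / [1 − 0.8652]
    = 4.712 · 0.7373 / 0.1348
    = 25.77 m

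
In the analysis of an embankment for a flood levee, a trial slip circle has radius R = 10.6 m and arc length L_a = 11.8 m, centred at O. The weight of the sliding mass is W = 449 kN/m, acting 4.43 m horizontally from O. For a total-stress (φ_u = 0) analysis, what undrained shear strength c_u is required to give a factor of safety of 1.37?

c_u = 21.8 kPa

FS = c_u·L_a·R / (W·d), so c_u = FS·W·d / (L_a·R).
c_u = 1.37·449·4.43 / (11.80·10.6) = 2725.0 / 125.08 = 21.79 kPa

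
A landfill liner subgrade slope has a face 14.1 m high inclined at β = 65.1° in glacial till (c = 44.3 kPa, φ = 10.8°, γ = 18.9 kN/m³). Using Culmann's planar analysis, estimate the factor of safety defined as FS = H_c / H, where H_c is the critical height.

H_c = (4c/γ) · sinβ cosφ / [1 − cos(β − φ)]
    = (4·44.3/18.9) · sin65.1°·cos10.8° / [1 − cos54.3°]
    = 9.376 · 0.8910 / 0.4165 = 20.06 m
FS = H_c / H = 20.06 / 14.1 = 1.423

FS = 1.42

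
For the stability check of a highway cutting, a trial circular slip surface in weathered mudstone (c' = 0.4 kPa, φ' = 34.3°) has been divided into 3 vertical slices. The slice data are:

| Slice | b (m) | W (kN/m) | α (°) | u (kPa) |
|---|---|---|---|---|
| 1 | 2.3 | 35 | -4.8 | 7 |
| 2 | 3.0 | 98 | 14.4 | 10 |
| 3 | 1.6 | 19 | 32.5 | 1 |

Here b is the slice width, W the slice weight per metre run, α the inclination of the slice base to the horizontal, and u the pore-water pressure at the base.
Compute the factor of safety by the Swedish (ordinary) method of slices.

FS = 2.18

Ordinary method of slices: FS = Σ[c'·Δl_i + (W_i cosα_i − u_i·Δl_i)·tanφ'] / Σ W_i sinα_i, with Δl_i = b_i / cosα_i.
Slice 1: Δl = 2.3/cos(-4.8°) = 2.308 m; N'_1 = 35·cos(-4.8°) − 7·2.308 = 18.7; c'Δl = 0.92; W sinα = -2.9
Slice 2: Δl = 3.0/cos14.4° = 3.097 m; N'_2 = 98·cos14.4° − 10·3.097 = 63.9; c'Δl = 1.24; W sinα = 24.4
Slice 3: Δl = 1.6/cos32.5° = 1.897 m; N'_3 = 19·cos32.5° − 1·1.897 = 14.1; c'Δl = 0.76; W sinα = 10.2
Σc'Δl = 2.9 kN/m; ΣN' = 96.8 kN/m; ΣW sinα = 31.7 kN/m
Resisting = 2.9 + 96.8·tan34.3° = 2.9 + 66.0 = 69.0 kN/m
FS = 69.0 / 31.7 = 2.178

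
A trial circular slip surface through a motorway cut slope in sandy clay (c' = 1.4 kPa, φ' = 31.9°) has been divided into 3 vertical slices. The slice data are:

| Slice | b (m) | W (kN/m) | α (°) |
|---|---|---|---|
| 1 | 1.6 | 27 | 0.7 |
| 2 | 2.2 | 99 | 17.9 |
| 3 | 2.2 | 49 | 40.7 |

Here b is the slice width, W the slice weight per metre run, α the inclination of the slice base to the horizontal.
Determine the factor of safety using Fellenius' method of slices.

Ordinary method of slices: FS = Σ[c'·Δl_i + (W_i cosα_i)·tanφ'] / Σ W_i sinα_i, with Δl_i = b_i / cosα_i.
Slice 1: Δl = 1.6/cos0.7° = 1.600 m; N'_1 = 27·cos0.7° = 27.0; c'Δl = 2.24; W sinα = 0.3
Slice 2: Δl = 2.2/cos17.9° = 2.312 m; N'_2 = 99·cos17.9° = 94.2; c'Δl = 3.24; W sinα = 30.4
Slice 3: Δl = 2.2/cos40.7° = 2.902 m; N'_3 = 49·cos40.7° = 37.1; c'Δl = 4.06; W sinα = 32.0
Σc'Δl = 9.5 kN/m; ΣN' = 158.4 kN/m; ΣW sinα = 62.7 kN/m
Resisting = 9.5 + 158.4·tan31.9° = 9.5 + 98.6 = 108.1 kN/m
FS = 108.1 / 62.7 = 1.724

FS = 1.72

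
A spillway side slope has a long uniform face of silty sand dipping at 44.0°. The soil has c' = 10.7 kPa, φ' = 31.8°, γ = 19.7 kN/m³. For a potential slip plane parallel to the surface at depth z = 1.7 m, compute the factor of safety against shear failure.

FS = 1.28

For an infinite slope with a slip plane parallel to the surface (no pore pressure): FS = [c' + γz cos²β tanφ'] / [γz sinβ cosβ].
γz = 19.7·1.7 = 33.49 kN/m²
Numerator = 10.7 + 33.49·cos²44.0°·tan31.8° = 10.7 + 33.49·0.5174·0.6200 = 21.445 kPa
Denominator = 33.49·sin44.0°·cos44.0° = 33.49·0.6947·0.7193 = 16.735 kPa
FS = 21.445 / 16.735 = 1.281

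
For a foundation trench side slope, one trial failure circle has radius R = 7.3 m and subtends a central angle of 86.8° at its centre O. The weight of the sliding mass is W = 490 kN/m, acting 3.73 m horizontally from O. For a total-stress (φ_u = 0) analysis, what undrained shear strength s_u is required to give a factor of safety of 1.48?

FS = s_u·L_a·R / (W·d), so s_u = FS·W·d / (L_a·R).
Arc length L_a = R·θ = 7.3·(86.8°·π/180) = 7.3·1.5149 = 11.06 m
s_u = 1.48·490·3.73 / (11.06·7.3) = 2705.0 / 80.73 = 33.51 kPa

s_u = 33.5 kPa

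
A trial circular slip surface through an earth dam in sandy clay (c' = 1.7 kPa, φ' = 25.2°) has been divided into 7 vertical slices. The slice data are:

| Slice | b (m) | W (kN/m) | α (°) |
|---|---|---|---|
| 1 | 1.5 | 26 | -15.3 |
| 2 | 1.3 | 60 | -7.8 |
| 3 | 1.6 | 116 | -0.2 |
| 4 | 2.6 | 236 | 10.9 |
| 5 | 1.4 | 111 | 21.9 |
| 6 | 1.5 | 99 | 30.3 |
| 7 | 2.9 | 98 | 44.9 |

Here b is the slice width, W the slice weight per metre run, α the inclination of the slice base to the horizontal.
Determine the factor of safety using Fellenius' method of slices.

Ordinary method of slices: FS = Σ[c'·Δl_i + (W_i cosα_i)·tanφ'] / Σ W_i sinα_i, with Δl_i = b_i / cosα_i.
Slice 1: Δl = 1.5/cos(-15.3°) = 1.555 m; N'_1 = 26·cos(-15.3°) = 25.1; c'Δl = 2.64; W sinα = -6.9
Slice 2: Δl = 1.3/cos(-7.8°) = 1.312 m; N'_2 = 60·cos(-7.8°) = 59.4; c'Δl = 2.23; W sinα = -8.1
Slice 3: Δl = 1.6/cos(-0.2°) = 1.600 m; N'_3 = 116·cos(-0.2°) = 116.0; c'Δl = 2.72; W sinα = -0.4
Slice 4: Δl = 2.6/cos10.9° = 2.648 m; N'_4 = 236·cos10.9° = 231.7; c'Δl = 4.50; W sinα = 44.6
Slice 5: Δl = 1.4/cos21.9° = 1.509 m; N'_5 = 111·cos21.9° = 103.0; c'Δl = 2.57; W sinα = 41.4
Slice 6: Δl = 1.5/cos30.3° = 1.737 m; N'_6 = 99·cos30.3° = 85.5; c'Δl = 2.95; W sinα = 49.9
Slice 7: Δl = 2.9/cos44.9° = 4.094 m; N'_7 = 98·cos44.9° = 69.4; c'Δl = 6.96; W sinα = 69.2
Σc'Δl = 24.6 kN/m; ΣN' = 690.1 kN/m; ΣW sinα = 189.7 kN/m
Resisting = 24.6 + 690.1·tan25.2° = 24.6 + 324.8 = 349.3 kN/m
FS = 349.3 / 189.7 = 1.841

FS = 1.84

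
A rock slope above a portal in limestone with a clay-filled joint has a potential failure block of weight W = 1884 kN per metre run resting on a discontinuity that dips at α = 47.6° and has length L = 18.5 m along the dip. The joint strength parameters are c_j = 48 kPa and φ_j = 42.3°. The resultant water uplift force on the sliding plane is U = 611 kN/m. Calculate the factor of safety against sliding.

Resolving the block weight along and normal to the plane and applying the Mohr–Coulomb strength on the joint:
N' = W cosα − U = 1884·cos47.6° − 611 = 659.4 kN/m
Driving force T = W sinα = 1884·sin47.6° = 1391.2 kN/m
Resisting force R = c_j·L + N'·tanφ_j = 48·18.5 + 659.4·tan42.3° = 888.0 + 600.0 = 1488.0 kN/m
FS = R / T = 1488.0 / 1391.2 = 1.070

FS = 1.07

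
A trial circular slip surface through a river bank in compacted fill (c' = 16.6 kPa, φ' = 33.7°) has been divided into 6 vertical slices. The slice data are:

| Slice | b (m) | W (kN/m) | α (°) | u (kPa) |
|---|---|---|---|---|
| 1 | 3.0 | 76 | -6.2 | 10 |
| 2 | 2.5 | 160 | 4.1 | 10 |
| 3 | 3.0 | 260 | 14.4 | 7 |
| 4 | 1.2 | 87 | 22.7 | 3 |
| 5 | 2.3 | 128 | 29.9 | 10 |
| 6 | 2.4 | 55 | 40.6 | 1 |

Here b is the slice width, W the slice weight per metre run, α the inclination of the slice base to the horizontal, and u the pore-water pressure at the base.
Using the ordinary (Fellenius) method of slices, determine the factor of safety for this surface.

FS = 3.32

Ordinary method of slices: FS = Σ[c'·Δl_i + (W_i cosα_i − u_i·Δl_i)·tanφ'] / Σ W_i sinα_i, with Δl_i = b_i / cosα_i.
Slice 1: Δl = 3.0/cos(-6.2°) = 3.018 m; N'_1 = 76·cos(-6.2°) − 10·3.018 = 45.4; c'Δl = 50.09; W sinα = -8.2
Slice 2: Δl = 2.5/cos4.1° = 2.506 m; N'_2 = 160·cos4.1° − 10·2.506 = 134.5; c'Δl = 41.61; W sinα = 11.4
Slice 3: Δl = 3.0/cos14.4° = 3.097 m; N'_3 = 260·cos14.4° − 7·3.097 = 230.2; c'Δl = 51.42; W sinα = 64.7
Slice 4: Δl = 1.2/cos22.7° = 1.301 m; N'_4 = 87·cos22.7° − 3·1.301 = 76.4; c'Δl = 21.59; W sinα = 33.6
Slice 5: Δl = 2.3/cos29.9° = 2.653 m; N'_5 = 128·cos29.9° − 10·2.653 = 84.4; c'Δl = 44.04; W sinα = 63.8
Slice 6: Δl = 2.4/cos40.6° = 3.161 m; N'_6 = 55·cos40.6° − 1·3.161 = 38.6; c'Δl = 52.47; W sinα = 35.8
Σc'Δl = 261.2 kN/m; ΣN' = 609.4 kN/m; ΣW sinα = 201.1 kN/m
Resisting = 261.2 + 609.4·tan33.7° = 261.2 + 406.4 = 667.7 kN/m
FS = 667.7 / 201.1 = 3.321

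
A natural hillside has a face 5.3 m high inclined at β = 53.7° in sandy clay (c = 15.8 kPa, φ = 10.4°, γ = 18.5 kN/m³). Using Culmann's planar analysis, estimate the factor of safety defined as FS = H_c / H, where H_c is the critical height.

FS = 1.88

H_c = (4c/γ) · sinβ cosφ / [1 − cos(β − φ)]
    = (4·15.8/18.5) · sin53.7°·cos10.4° / [1 − cos43.3°]
    = 3.416 · 0.7927 / 0.2722 = 9.95 m
FS = H_c / H = 9.95 / 5.3 = 1.877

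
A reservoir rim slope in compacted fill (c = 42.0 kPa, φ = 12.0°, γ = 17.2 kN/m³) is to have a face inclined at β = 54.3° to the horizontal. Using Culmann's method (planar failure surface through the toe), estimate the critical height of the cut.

Culmann's analysis gives the critical failure plane at α_cr = (β + φ)/2 = (54.3 + 12.0)/2 = 33.1°, and the critical height
H_c = (4c/γ) · sinβ cosφ / [1 − cos(β − φ)]
    = (4·42.0/17.2) · sin54.3°·cos12.0° / [1 − cos(42.3°)]
    = 9.767 · 0.8121·0.9781 / [1 − 0.7396]
    = 9.767 · 0.7943 / 0.2604
    = 29.80 m

H_c = 29.80 m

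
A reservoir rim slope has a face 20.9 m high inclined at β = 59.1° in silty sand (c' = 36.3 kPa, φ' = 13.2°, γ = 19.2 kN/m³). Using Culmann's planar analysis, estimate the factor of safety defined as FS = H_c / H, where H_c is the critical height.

FS = 0.99

H_c = (4c'/γ) · sinβ cosφ' / [1 − cos(β − φ')]
    = (4·36.3/19.2) · sin59.1°·cos13.2° / [1 − cos45.9°]
    = 7.562 · 0.8354 / 0.3041 = 20.78 m
FS = H_c / H = 20.78 / 20.9 = 0.994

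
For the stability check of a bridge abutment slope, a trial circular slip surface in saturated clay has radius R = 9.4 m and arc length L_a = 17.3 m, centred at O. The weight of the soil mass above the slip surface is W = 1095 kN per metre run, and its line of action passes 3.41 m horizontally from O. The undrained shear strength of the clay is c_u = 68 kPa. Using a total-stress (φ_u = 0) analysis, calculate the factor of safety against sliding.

FS = 2.96

Taking moments about the centre O, the resisting moment is provided by the undrained shear strength acting along the arc:
M_R = c_u·L_a·R = 68·17.30·9.4 = 11058.2 kN·m/m
M_D = W·d = 1095·3.41 = 3734.0 kN·m/m
FS = M_R / M_D = 11058.2 / 3734.0 = 2.962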